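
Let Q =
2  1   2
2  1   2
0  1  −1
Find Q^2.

[[6, 5, 4], [6, 5, 4], [2, 0, 3]]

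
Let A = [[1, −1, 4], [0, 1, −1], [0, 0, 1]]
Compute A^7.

A = I + N where N = [[0, −1, 4], [0, 0, −1], [0, 0, 0]] is strictly upper-triangular, so N^3 = 0.
(I + N)^7 = I + 7·N + 21·N^2 = [[1, −7, 49], [0, 1, −7], [0, 0, 1]].

[[1, −7, 49], [0, 1, −7], [0, 0, 1]]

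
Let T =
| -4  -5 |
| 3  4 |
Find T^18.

[[1, 0], [0, 1]]

T² = I (check: tr T = 0 and det T = -1), so T^18 = I since 18 is even.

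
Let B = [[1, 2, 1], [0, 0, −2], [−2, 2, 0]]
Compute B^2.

[[−1, 4, −3], [4, −4, 0], [−2, −4, −6]]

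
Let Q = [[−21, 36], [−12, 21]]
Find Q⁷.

[[−15309, 26244], [−8748, 15309]]

tr Q = 0 and det Q = −9, so the characteristic polynomial is λ² − (0)λ + (−9) with roots 3 and −3.
Eigenvectors give P = [[−3, 2], [−2, 1]] with P⁻¹ = [[1, −2], [2, −3]], and Q = P·diag(3, −3)·P⁻¹.
Then Q⁷ = P·diag(2187, −2187)·P⁻¹ = [[−6561, −4374], [−4374, −2187]] · [[1, −2], [2, −3]] = [[−15309, 26244], [−8748, 15309]].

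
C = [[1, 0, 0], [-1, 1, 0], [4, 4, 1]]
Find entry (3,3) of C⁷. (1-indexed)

C = I + N where N = [[0, 0, 0], [-1, 0, 0], [4, 4, 0]] is strictly lower-triangular, so N³ = 0.
(I + N)⁷ = I + 7·N + 21·N² = [[1, 0, 0], [-7, 1, 0], [-56, 28, 1]].

1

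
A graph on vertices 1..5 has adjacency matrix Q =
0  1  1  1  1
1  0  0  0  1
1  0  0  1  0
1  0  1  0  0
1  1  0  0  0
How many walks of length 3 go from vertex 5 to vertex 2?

3

The number of length-3 walks from vertex 5 to vertex 2 is entry (5,2) of Q^3, where Q is the adjacency matrix.
Q^2 = [[4, 1, 1, 1, 1], [1, 2, 1, 1, 1], [1, 1, 2, 1, 1], [1, 1, 1, 2, 1], [1, 1, 1, 1, 2]]
Q^3 = [[4, 5, 5, 5, 5], [5, 2, 2, 2, 3], [5, 2, 2, 3, 2], [5, 2, 3, 2, 2], [5, 3, 2, 2, 2]]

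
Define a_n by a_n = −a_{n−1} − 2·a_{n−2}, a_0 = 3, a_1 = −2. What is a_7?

With companion matrix M = [[−1, −2], [1, 0]], [a_n, a_{n−1}]ᵀ = M·[a_{n−1}, a_{n−2}]ᵀ, so [a_7, a_6]ᵀ = M^6·[a_1, a_0]ᵀ.
M^6 = [[7, 10], [−5, 2]], giving [a_7, a_6]ᵀ = [[16], [16]].

16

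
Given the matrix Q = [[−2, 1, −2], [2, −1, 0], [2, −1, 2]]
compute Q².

[[2, −1, 0], [−6, 3, −4], [−2, 1, 0]]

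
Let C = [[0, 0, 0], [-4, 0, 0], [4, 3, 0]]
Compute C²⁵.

C is strictly triangular, hence nilpotent: C³ = 0, so C²⁵ = 0.

[[0, 0, 0], [0, 0, 0], [0, 0, 0]]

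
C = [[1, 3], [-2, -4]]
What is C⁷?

[[253, 381], [-254, -382]]

tr C = -3 and det C = 2, so the characteristic polynomial is λ² − (-3)λ + (2) with roots -1 and -2.
Eigenvectors give P = [[3, -1], [-2, 1]] with P⁻¹ = [[1, 1], [2, 3]], and C = P·diag(-1, -2)·P⁻¹.
Then C⁷ = P·diag(-1, -128)·P⁻¹ = [[-3, 128], [2, -128]] · [[1, 1], [2, 3]] = [[253, 381], [-254, -382]].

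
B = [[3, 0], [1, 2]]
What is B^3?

tr B = 5 and det B = 6, so the characteristic polynomial is λ² − (5)λ + (6) with roots 3 and 2.
Eigenvectors give P = [[1, 0], [1, -1]] with P⁻¹ = [[1, 0], [1, -1]], and B = P·diag(3, 2)·P⁻¹.
Then B^3 = P·diag(27, 8)·P⁻¹ = [[27, 0], [27, -8]] · [[1, 0], [1, -1]] = [[27, 0], [19, 8]].

[[27, 0], [19, 8]]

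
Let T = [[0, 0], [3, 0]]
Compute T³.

[[0, 0], [0, 0]]

T is strictly triangular, hence nilpotent: T² = 0, so T³ = 0.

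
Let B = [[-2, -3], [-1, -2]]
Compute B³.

[[-26, -45], [-15, -26]]

B² = [[7, 12], [4, 7]]
B³ = [[-26, -45], [-15, -26]]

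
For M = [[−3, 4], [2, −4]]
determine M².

[[17, −28], [−14, 24]]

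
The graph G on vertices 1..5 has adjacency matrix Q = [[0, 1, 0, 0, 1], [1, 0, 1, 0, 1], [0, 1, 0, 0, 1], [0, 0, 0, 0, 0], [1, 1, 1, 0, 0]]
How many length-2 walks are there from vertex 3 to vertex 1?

The number of length-2 walks from vertex 3 to vertex 1 is entry (3,1) of Q^2, where Q is the adjacency matrix.
Q^2 = [[2, 1, 2, 0, 1], [1, 3, 1, 0, 2], [2, 1, 2, 0, 1], [0, 0, 0, 0, 0], [1, 2, 1, 0, 3]]

2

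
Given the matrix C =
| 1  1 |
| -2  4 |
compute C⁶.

[[-601, 665], [-1330, 1394]]

tr C = 5 and det C = 6, so the characteristic polynomial is λ² − (5)λ + (6) with roots 2 and 3.
Eigenvectors give P = [[-1, -1], [-1, -2]] with P⁻¹ = [[-2, 1], [1, -1]], and C = P·diag(2, 3)·P⁻¹.
Then C⁶ = P·diag(64, 729)·P⁻¹ = [[-64, -729], [-64, -1458]] · [[-2, 1], [1, -1]] = [[-601, 665], [-1330, 1394]].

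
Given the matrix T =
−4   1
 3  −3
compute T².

[[19, −7], [−21, 12]]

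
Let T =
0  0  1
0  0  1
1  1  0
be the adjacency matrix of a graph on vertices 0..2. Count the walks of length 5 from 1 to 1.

0

The number of length-5 walks from vertex 1 to vertex 1 is entry (1,1) of T⁵, where T is the adjacency matrix.
T² = [[1, 1, 0], [1, 1, 0], [0, 0, 2]]
T³ = [[0, 0, 2], [0, 0, 2], [2, 2, 0]]
T⁴ = [[2, 2, 0], [2, 2, 0], [0, 0, 4]]
T⁵ = [[0, 0, 4], [0, 0, 4], [4, 4, 0]]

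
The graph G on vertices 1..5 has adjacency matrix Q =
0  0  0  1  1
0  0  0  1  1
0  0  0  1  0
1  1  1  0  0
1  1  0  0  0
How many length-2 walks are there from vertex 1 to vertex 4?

0

The number of length-2 walks from vertex 1 to vertex 4 is entry (1,4) of Q^2, where Q is the adjacency matrix.
Q^2 = [[2, 2, 1, 0, 0], [2, 2, 1, 0, 0], [1, 1, 1, 0, 0], [0, 0, 0, 3, 2], [0, 0, 0, 2, 2]]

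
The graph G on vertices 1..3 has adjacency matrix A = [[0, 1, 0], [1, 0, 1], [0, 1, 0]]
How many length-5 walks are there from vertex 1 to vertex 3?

0

The number of length-5 walks from vertex 1 to vertex 3 is entry (1,3) of A^5, where A is the adjacency matrix.
A^2 = [[1, 0, 1], [0, 2, 0], [1, 0, 1]]
A^3 = [[0, 2, 0], [2, 0, 2], [0, 2, 0]]
A^4 = [[2, 0, 2], [0, 4, 0], [2, 0, 2]]
A^5 = [[0, 4, 0], [4, 0, 4], [0, 4, 0]]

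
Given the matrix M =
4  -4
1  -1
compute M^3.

[[36, -36], [9, -9]]

M^2 = [[12, -12], [3, -3]]
M^3 = [[36, -36], [9, -9]]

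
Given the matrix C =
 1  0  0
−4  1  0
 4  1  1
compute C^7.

C = I + N where N = [[0, 0, 0], [−4, 0, 0], [4, 1, 0]] is strictly lower-triangular, so N^3 = 0.
(I + N)^7 = I + 7·N + 21·N^2 = [[1, 0, 0], [−28, 1, 0], [−56, 7, 1]].

[[1, 0, 0], [−28, 1, 0], [−56, 7, 1]]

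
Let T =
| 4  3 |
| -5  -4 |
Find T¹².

T² = I (check: tr T = 0 and det T = -1), so T¹² = I since 12 is even.

[[1, 0], [0, 1]]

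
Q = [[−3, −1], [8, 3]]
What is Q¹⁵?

Q² = I (check: tr Q = 0 and det Q = −1), so Q¹⁵ = Q since 15 is odd.

[[−3, −1], [8, 3]]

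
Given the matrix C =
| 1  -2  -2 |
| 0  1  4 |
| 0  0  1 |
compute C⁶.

C = I + N where N = [[0, -2, -2], [0, 0, 4], [0, 0, 0]] is strictly upper-triangular, so N³ = 0.
(I + N)⁶ = I + 6·N + 15·N² = [[1, -12, -132], [0, 1, 24], [0, 0, 1]].

[[1, -12, -132], [0, 1, 24], [0, 0, 1]]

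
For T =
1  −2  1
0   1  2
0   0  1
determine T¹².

T = I + N where N = [[0, −2, 1], [0, 0, 2], [0, 0, 0]] is strictly upper-triangular, so N³ = 0.
(I + N)¹² = I + 12·N + 66·N² = [[1, −24, −252], [0, 1, 24], [0, 0, 1]].

[[1, −24, −252], [0, 1, 24], [0, 0, 1]]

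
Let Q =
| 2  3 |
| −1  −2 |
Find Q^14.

[[1, 0], [0, 1]]

Q² = I (check: tr Q = 0 and det Q = −1), so Q^14 = I since 14 is even.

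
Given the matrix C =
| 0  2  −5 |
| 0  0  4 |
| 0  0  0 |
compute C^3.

C is strictly triangular, hence nilpotent: C^3 = 0, so C^3 = 0.

[[0, 0, 0], [0, 0, 0], [0, 0, 0]]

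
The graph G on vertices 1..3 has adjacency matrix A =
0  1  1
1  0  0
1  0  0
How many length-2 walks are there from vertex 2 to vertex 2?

The number of length-2 walks from vertex 2 to vertex 2 is entry (2,2) of A^2, where A is the adjacency matrix.
A^2 = [[2, 0, 0], [0, 1, 1], [0, 1, 1]]

1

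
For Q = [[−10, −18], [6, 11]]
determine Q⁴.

[[−44, −90], [30, 61]]

tr Q = 1 and det Q = −2, so the characteristic polynomial is λ² − (1)λ + (−2) with roots 2 and −1.
Eigenvectors give P = [[−3, −2], [2, 1]] with P⁻¹ = [[1, 2], [−2, −3]], and Q = P·diag(2, −1)·P⁻¹.
Then Q⁴ = P·diag(16, 1)·P⁻¹ = [[−48, −2], [32, 1]] · [[1, 2], [−2, −3]] = [[−44, −90], [30, 61]].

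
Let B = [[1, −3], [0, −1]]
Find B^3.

[[1, −3], [0, −1]]

B² = I (check: tr B = 0 and det B = −1), so B^3 = B since 3 is odd.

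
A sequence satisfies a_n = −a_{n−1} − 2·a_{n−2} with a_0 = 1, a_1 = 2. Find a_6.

−8

With companion matrix M = [[−1, −2], [1, 0]], [a_n, a_{n−1}]ᵀ = M·[a_{n−1}, a_{n−2}]ᵀ, so [a_6, a_5]ᵀ = M^5·[a_1, a_0]ᵀ.
M^5 = [[−5, 2], [−1, −6]], giving [a_6, a_5]ᵀ = [[−8], [−8]].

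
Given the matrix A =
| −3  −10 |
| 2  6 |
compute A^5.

tr A = 3 and det A = 2, so the characteristic polynomial is λ² − (3)λ + (2) with roots 2 and 1.
Eigenvectors give P = [[−2, 5], [1, −2]] with P⁻¹ = [[2, 5], [1, 2]], and A = P·diag(2, 1)·P⁻¹.
Then A^5 = P·diag(32, 1)·P⁻¹ = [[−64, 5], [32, −2]] · [[2, 5], [1, 2]] = [[−123, −310], [62, 156]].

[[−123, −310], [62, 156]]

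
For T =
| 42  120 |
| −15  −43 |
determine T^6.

[[−5256, −15960], [1995, 6049]]

tr T = −1 and det T = −6, so the characteristic polynomial is λ² − (−1)λ + (−6) with roots −3 and 2.
Eigenvectors give P = [[8, 3], [−3, −1]] with P⁻¹ = [[−1, −3], [3, 8]], and T = P·diag(−3, 2)·P⁻¹.
Then T^6 = P·diag(729, 64)·P⁻¹ = [[5832, 192], [−2187, −64]] · [[−1, −3], [3, 8]] = [[−5256, −15960], [1995, 6049]].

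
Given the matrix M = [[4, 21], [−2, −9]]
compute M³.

tr M = −5 and det M = 6, so the characteristic polynomial is λ² − (−5)λ + (6) with roots −3 and −2.
Eigenvectors give P = [[−3, 7], [1, −2]] with P⁻¹ = [[2, 7], [1, 3]], and M = P·diag(−3, −2)·P⁻¹.
Then M³ = P·diag(−27, −8)·P⁻¹ = [[81, −56], [−27, 16]] · [[2, 7], [1, 3]] = [[106, 399], [−38, −141]].

[[106, 399], [−38, −141]]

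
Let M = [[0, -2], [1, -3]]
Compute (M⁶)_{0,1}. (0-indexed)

126

tr M = -3 and det M = 2, so the characteristic polynomial is λ² − (-3)λ + (2) with roots -1 and -2.
Eigenvectors give P = [[2, -1], [1, -1]] with P⁻¹ = [[1, -1], [1, -2]], and M = P·diag(-1, -2)·P⁻¹.
Then M⁶ = P·diag(1, 64)·P⁻¹ = [[2, -64], [1, -64]] · [[1, -1], [1, -2]] = [[-62, 126], [-63, 127]].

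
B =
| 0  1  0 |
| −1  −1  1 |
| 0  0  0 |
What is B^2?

[[−1, −1, 1], [1, 0, −1], [0, 0, 0]]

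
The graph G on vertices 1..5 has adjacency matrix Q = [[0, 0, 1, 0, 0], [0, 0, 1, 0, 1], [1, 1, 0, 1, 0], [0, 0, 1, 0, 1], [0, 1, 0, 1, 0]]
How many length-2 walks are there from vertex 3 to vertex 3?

3

The number of length-2 walks from vertex 3 to vertex 3 is entry (3,3) of Q², where Q is the adjacency matrix.
Q² = [[1, 1, 0, 1, 0], [1, 2, 0, 2, 0], [0, 0, 3, 0, 2], [1, 2, 0, 2, 0], [0, 0, 2, 0, 2]]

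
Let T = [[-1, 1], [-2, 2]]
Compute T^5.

[[-1, 1], [-2, 2]]

T² = T (a projection; rank 1, trace 1), so T^5 = T.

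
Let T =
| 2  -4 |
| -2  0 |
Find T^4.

T^2 = [[12, -8], [-4, 8]]
T^3 = [[40, -48], [-24, 16]]
T^4 = [[176, -160], [-80, 96]]

[[176, -160], [-80, 96]]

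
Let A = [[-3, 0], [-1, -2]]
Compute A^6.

tr A = -5 and det A = 6, so the characteristic polynomial is λ² − (-5)λ + (6) with roots -2 and -3.
Eigenvectors give P = [[0, 1], [-1, 1]] with P⁻¹ = [[1, -1], [1, 0]], and A = P·diag(-2, -3)·P⁻¹.
Then A^6 = P·diag(64, 729)·P⁻¹ = [[0, 729], [-64, 729]] · [[1, -1], [1, 0]] = [[729, 0], [665, 64]].

[[729, 0], [665, 64]]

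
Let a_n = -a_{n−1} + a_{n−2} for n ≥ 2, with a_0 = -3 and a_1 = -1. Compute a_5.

4

With companion matrix M = [[-1, 1], [1, 0]], [a_n, a_{n−1}]ᵀ = M·[a_{n−1}, a_{n−2}]ᵀ, so [a_5, a_4]ᵀ = M⁴·[a_1, a_0]ᵀ.
M⁴ = [[5, -3], [-3, 2]], giving [a_5, a_4]ᵀ = [[4], [-3]].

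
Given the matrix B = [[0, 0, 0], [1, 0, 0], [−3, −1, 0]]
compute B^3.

B is strictly triangular, hence nilpotent: B^3 = 0, so B^3 = 0.

[[0, 0, 0], [0, 0, 0], [0, 0, 0]]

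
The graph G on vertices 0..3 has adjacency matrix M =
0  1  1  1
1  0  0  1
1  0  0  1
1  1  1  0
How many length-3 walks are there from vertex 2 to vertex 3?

5

The number of length-3 walks from vertex 2 to vertex 3 is entry (2,3) of M^3, where M is the adjacency matrix.
M^2 = [[3, 1, 1, 2], [1, 2, 2, 1], [1, 2, 2, 1], [2, 1, 1, 3]]
M^3 = [[4, 5, 5, 5], [5, 2, 2, 5], [5, 2, 2, 5], [5, 5, 5, 4]]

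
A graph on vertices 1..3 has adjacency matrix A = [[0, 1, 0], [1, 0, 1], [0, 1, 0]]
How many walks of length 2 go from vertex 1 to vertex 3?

1

The number of length-2 walks from vertex 1 to vertex 3 is entry (1,3) of A^2, where A is the adjacency matrix.
A^2 = [[1, 0, 1], [0, 2, 0], [1, 0, 1]]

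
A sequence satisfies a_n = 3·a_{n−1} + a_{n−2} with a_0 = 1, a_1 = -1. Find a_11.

-98644

With companion matrix C = [[3, 1], [1, 0]], [a_n, a_{n−1}]ᵀ = C·[a_{n−1}, a_{n−2}]ᵀ, so [a_11, a_10]ᵀ = C^10·[a_1, a_0]ᵀ.
C^10 = [[141481, 42837], [42837, 12970]], giving [a_11, a_10]ᵀ = [[-98644], [-29867]].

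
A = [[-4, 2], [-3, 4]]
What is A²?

[[10, 0], [0, 10]]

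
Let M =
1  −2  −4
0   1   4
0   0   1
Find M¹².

[[1, −24, −576], [0, 1, 48], [0, 0, 1]]

M = I + N where N = [[0, −2, −4], [0, 0, 4], [0, 0, 0]] is strictly upper-triangular, so N³ = 0.
(I + N)¹² = I + 12·N + 66·N² = [[1, −24, −576], [0, 1, 48], [0, 0, 1]].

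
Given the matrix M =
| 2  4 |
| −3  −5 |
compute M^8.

[[−764, −1020], [765, 1021]]

tr M = −3 and det M = 2, so the characteristic polynomial is λ² − (−3)λ + (2) with roots −1 and −2.
Eigenvectors give P = [[4, −1], [−3, 1]] with P⁻¹ = [[1, 1], [3, 4]], and M = P·diag(−1, −2)·P⁻¹.
Then M^8 = P·diag(1, 256)·P⁻¹ = [[4, −256], [−3, 256]] · [[1, 1], [3, 4]] = [[−764, −1020], [765, 1021]].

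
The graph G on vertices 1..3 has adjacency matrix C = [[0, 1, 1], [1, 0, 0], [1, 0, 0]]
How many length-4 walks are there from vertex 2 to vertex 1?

0

The number of length-4 walks from vertex 2 to vertex 1 is entry (2,1) of C⁴, where C is the adjacency matrix.
C² = [[2, 0, 0], [0, 1, 1], [0, 1, 1]]
C³ = [[0, 2, 2], [2, 0, 0], [2, 0, 0]]
C⁴ = [[4, 0, 0], [0, 2, 2], [0, 2, 2]]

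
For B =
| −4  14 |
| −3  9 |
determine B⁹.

tr B = 5 and det B = 6, so the characteristic polynomial is λ² − (5)λ + (6) with roots 3 and 2.
Eigenvectors give P = [[2, 7], [1, 3]] with P⁻¹ = [[−3, 7], [1, −2]], and B = P·diag(3, 2)·P⁻¹.
Then B⁹ = P·diag(19683, 512)·P⁻¹ = [[39366, 3584], [19683, 1536]] · [[−3, 7], [1, −2]] = [[−114514, 268394], [−57513, 134709]].

[[−114514, 268394], [−57513, 134709]]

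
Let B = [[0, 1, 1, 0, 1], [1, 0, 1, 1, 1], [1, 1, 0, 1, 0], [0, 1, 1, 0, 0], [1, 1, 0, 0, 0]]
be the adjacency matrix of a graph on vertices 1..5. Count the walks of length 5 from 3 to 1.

The number of length-5 walks from vertex 3 to vertex 1 is entry (3,1) of B^5, where B is the adjacency matrix.
B^2 = [[3, 2, 1, 2, 1], [2, 4, 2, 1, 1], [1, 2, 3, 1, 2], [2, 1, 1, 2, 1], [1, 1, 2, 1, 2]]
B^3 = [[4, 7, 7, 3, 5], [7, 6, 7, 6, 6], [7, 7, 4, 5, 3], [3, 6, 5, 2, 3], [5, 6, 3, 3, 2]]
B^4 = [[19, 19, 14, 14, 11], [19, 26, 19, 13, 13], [14, 19, 19, 11, 14], [14, 13, 11, 11, 9], [11, 13, 14, 9, 11]]
B^5 = [[44, 58, 52, 33, 38], [58, 64, 58, 45, 45], [52, 58, 44, 38, 33], [33, 45, 38, 24, 27], [38, 45, 33, 27, 24]]

52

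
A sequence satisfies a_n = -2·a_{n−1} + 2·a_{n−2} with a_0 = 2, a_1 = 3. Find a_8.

With companion matrix M = [[-2, 2], [1, 0]], [a_n, a_{n−1}]ᵀ = M·[a_{n−1}, a_{n−2}]ᵀ, so [a_8, a_7]ᵀ = M^7·[a_1, a_0]ᵀ.
M^7 = [[-896, 656], [328, -240]], giving [a_8, a_7]ᵀ = [[-1376], [504]].

-1376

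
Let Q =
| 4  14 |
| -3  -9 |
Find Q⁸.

tr Q = -5 and det Q = 6, so the characteristic polynomial is λ² − (-5)λ + (6) with roots -3 and -2.
Eigenvectors give P = [[2, 7], [-1, -3]] with P⁻¹ = [[-3, -7], [1, 2]], and Q = P·diag(-3, -2)·P⁻¹.
Then Q⁸ = P·diag(6561, 256)·P⁻¹ = [[13122, 1792], [-6561, -768]] · [[-3, -7], [1, 2]] = [[-37574, -88270], [18915, 44391]].

[[-37574, -88270], [18915, 44391]]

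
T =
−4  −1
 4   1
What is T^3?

T^2 = [[12, 3], [−12, −3]]
T^3 = [[−36, −9], [36, 9]]

[[−36, −9], [36, 9]]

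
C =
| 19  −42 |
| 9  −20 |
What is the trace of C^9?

tr C = −1 and det C = −2, so the characteristic polynomial is λ² − (−1)λ + (−2) with roots −2 and 1.
Eigenvectors give P = [[2, 7], [1, 3]] with P⁻¹ = [[−3, 7], [1, −2]], and C = P·diag(−2, 1)·P⁻¹.
Then C^9 = P·diag(−512, 1)·P⁻¹ = [[−1024, 7], [−512, 3]] · [[−3, 7], [1, −2]] = [[3079, −7182], [1539, −3590]].

−511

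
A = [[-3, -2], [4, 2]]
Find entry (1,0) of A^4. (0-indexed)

A^2 = [[1, 2], [-4, -4]]
A^3 = [[5, 2], [-4, 0]]
A^4 = [[-7, -6], [12, 8]]

12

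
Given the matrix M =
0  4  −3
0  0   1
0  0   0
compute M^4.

[[0, 0, 0], [0, 0, 0], [0, 0, 0]]

M is strictly triangular, hence nilpotent: M^3 = 0, so M^4 = 0.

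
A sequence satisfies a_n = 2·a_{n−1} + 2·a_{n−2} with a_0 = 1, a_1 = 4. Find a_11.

86464

With companion matrix A = [[2, 2], [1, 0]], [a_n, a_{n−1}]ᵀ = A·[a_{n−1}, a_{n−2}]ᵀ, so [a_11, a_10]ᵀ = A¹⁰·[a_1, a_0]ᵀ.
A¹⁰ = [[18272, 13376], [6688, 4896]], giving [a_11, a_10]ᵀ = [[86464], [31648]].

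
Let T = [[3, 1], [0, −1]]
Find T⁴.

T² = [[9, 2], [0, 1]]
T³ = [[27, 7], [0, −1]]
T⁴ = [[81, 20], [0, 1]]

[[81, 20], [0, 1]]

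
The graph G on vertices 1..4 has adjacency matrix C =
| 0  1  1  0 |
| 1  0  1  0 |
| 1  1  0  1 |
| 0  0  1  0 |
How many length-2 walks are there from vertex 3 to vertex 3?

3

The number of length-2 walks from vertex 3 to vertex 3 is entry (3,3) of C^2, where C is the adjacency matrix.
C^2 = [[2, 1, 1, 1], [1, 2, 1, 1], [1, 1, 3, 0], [1, 1, 0, 1]]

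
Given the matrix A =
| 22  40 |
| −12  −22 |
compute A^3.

[[88, 160], [−48, −88]]

tr A = 0 and det A = −4, so the characteristic polynomial is λ² − (0)λ + (−4) with roots −2 and 2.
Eigenvectors give P = [[−5, 2], [3, −1]] with P⁻¹ = [[1, 2], [3, 5]], and A = P·diag(−2, 2)·P⁻¹.
Then A^3 = P·diag(−8, 8)·P⁻¹ = [[40, 16], [−24, −8]] · [[1, 2], [3, 5]] = [[88, 160], [−48, −88]].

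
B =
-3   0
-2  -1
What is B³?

[[-27, 0], [-26, -1]]

tr B = -4 and det B = 3, so the characteristic polynomial is λ² − (-4)λ + (3) with roots -3 and -1.
Eigenvectors give P = [[1, 0], [1, -1]] with P⁻¹ = [[1, 0], [1, -1]], and B = P·diag(-3, -1)·P⁻¹.
Then B³ = P·diag(-27, -1)·P⁻¹ = [[-27, 0], [-27, 1]] · [[1, 0], [1, -1]] = [[-27, 0], [-26, -1]].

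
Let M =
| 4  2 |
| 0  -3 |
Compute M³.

[[64, 26], [0, -27]]

M² = [[16, 2], [0, 9]]
M³ = [[64, 26], [0, -27]]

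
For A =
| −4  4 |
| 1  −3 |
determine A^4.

A^2 = [[20, −28], [−7, 13]]
A^3 = [[−108, 164], [41, −67]]
A^4 = [[596, −924], [−231, 365]]

[[596, −924], [−231, 365]]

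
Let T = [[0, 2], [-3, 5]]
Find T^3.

tr T = 5 and det T = 6, so the characteristic polynomial is λ² − (5)λ + (6) with roots 2 and 3.
Eigenvectors give P = [[1, -2], [1, -3]] with P⁻¹ = [[3, -2], [1, -1]], and T = P·diag(2, 3)·P⁻¹.
Then T^3 = P·diag(8, 27)·P⁻¹ = [[8, -54], [8, -81]] · [[3, -2], [1, -1]] = [[-30, 38], [-57, 65]].

[[-30, 38], [-57, 65]]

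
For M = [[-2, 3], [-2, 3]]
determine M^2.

[[-2, 3], [-2, 3]]

M² = M (a projection; rank 1, trace 1), so M^2 = M.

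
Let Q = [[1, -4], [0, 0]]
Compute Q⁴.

[[1, -4], [0, 0]]

Q² = [[1, -4], [0, 0]]
Q³ = [[1, -4], [0, 0]]
Q⁴ = [[1, -4], [0, 0]]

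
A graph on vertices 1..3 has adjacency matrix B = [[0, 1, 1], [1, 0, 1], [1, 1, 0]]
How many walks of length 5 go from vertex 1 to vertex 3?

11

The number of length-5 walks from vertex 1 to vertex 3 is entry (1,3) of B⁵, where B is the adjacency matrix.
B² = [[2, 1, 1], [1, 2, 1], [1, 1, 2]]
B³ = [[2, 3, 3], [3, 2, 3], [3, 3, 2]]
B⁴ = [[6, 5, 5], [5, 6, 5], [5, 5, 6]]
B⁵ = [[10, 11, 11], [11, 10, 11], [11, 11, 10]]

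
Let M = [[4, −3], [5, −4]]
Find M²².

M² = I (check: tr M = 0 and det M = −1), so M²² = I since 22 is even.

[[1, 0], [0, 1]]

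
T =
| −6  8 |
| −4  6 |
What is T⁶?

[[64, 0], [0, 64]]

tr T = 0 and det T = −4, so the characteristic polynomial is λ² − (0)λ + (−4) with roots −2 and 2.
Eigenvectors give P = [[2, −1], [1, −1]] with P⁻¹ = [[1, −1], [1, −2]], and T = P·diag(−2, 2)·P⁻¹.
Then T⁶ = P·diag(64, 64)·P⁻¹ = [[128, −64], [64, −64]] · [[1, −1], [1, −2]] = [[64, 0], [0, 64]].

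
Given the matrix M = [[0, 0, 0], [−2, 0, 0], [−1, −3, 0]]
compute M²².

[[0, 0, 0], [0, 0, 0], [0, 0, 0]]

M is strictly triangular, hence nilpotent: M³ = 0, so M²² = 0.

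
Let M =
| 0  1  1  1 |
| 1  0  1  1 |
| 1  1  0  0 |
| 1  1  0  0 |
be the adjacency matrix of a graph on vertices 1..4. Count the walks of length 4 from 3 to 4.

10

The number of length-4 walks from vertex 3 to vertex 4 is entry (3,4) of M⁴, where M is the adjacency matrix.
M² = [[3, 2, 1, 1], [2, 3, 1, 1], [1, 1, 2, 2], [1, 1, 2, 2]]
M³ = [[4, 5, 5, 5], [5, 4, 5, 5], [5, 5, 2, 2], [5, 5, 2, 2]]
M⁴ = [[15, 14, 9, 9], [14, 15, 9, 9], [9, 9, 10, 10], [9, 9, 10, 10]]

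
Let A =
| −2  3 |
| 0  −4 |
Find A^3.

A^2 = [[4, −18], [0, 16]]
A^3 = [[−8, 84], [0, −64]]

[[−8, 84], [0, −64]]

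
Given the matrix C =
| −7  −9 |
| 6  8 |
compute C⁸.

[[−509, −765], [510, 766]]

tr C = 1 and det C = −2, so the characteristic polynomial is λ² − (1)λ + (−2) with roots 2 and −1.
Eigenvectors give P = [[−1, 3], [1, −2]] with P⁻¹ = [[2, 3], [1, 1]], and C = P·diag(2, −1)·P⁻¹.
Then C⁸ = P·diag(256, 1)·P⁻¹ = [[−256, 3], [256, −2]] · [[2, 3], [1, 1]] = [[−509, −765], [510, 766]].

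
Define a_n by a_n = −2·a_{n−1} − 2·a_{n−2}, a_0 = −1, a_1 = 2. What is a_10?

−32

With companion matrix M = [[−2, −2], [1, 0]], [a_n, a_{n−1}]ᵀ = M·[a_{n−1}, a_{n−2}]ᵀ, so [a_10, a_9]ᵀ = M⁹·[a_1, a_0]ᵀ.
M⁹ = [[−32, −32], [16, 0]], giving [a_10, a_9]ᵀ = [[−32], [32]].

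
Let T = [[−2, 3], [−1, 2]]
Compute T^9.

[[−2, 3], [−1, 2]]

T² = I (check: tr T = 0 and det T = −1), so T^9 = T since 9 is odd.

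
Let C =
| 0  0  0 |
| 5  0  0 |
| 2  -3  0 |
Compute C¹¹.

C is strictly triangular, hence nilpotent: C³ = 0, so C¹¹ = 0.

[[0, 0, 0], [0, 0, 0], [0, 0, 0]]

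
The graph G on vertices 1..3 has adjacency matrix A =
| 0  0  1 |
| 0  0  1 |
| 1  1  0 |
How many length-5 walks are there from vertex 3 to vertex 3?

The number of length-5 walks from vertex 3 to vertex 3 is entry (3,3) of A^5, where A is the adjacency matrix.
A^2 = [[1, 1, 0], [1, 1, 0], [0, 0, 2]]
A^3 = [[0, 0, 2], [0, 0, 2], [2, 2, 0]]
A^4 = [[2, 2, 0], [2, 2, 0], [0, 0, 4]]
A^5 = [[0, 0, 4], [0, 0, 4], [4, 4, 0]]

0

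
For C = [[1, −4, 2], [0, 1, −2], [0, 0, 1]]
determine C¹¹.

C = I + N where N = [[0, −4, 2], [0, 0, −2], [0, 0, 0]] is strictly upper-triangular, so N³ = 0.
(I + N)¹¹ = I + 11·N + 55·N² = [[1, −44, 462], [0, 1, −22], [0, 0, 1]].

[[1, −44, 462], [0, 1, −22], [0, 0, 1]]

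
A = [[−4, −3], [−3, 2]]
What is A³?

[[−118, −63], [−63, 8]]

A² = [[25, 6], [6, 13]]
A³ = [[−118, −63], [−63, 8]]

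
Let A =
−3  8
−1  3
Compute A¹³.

A² = I (check: tr A = 0 and det A = −1), so A¹³ = A since 13 is odd.

[[−3, 8], [−1, 3]]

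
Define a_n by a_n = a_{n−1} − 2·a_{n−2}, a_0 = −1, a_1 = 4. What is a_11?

With companion matrix C = [[1, −2], [1, 0]], [a_n, a_{n−1}]ᵀ = C·[a_{n−1}, a_{n−2}]ᵀ, so [a_11, a_10]ᵀ = C¹⁰·[a_1, a_0]ᵀ.
C¹⁰ = [[23, 22], [−11, 34]], giving [a_11, a_10]ᵀ = [[70], [−78]].

70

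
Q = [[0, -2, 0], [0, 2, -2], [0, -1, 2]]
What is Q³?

[[0, -12, 16], [0, 20, -28], [0, -14, 20]]

Q² = [[0, -4, 4], [0, 6, -8], [0, -4, 6]]
Q³ = [[0, -12, 16], [0, 20, -28], [0, -14, 20]]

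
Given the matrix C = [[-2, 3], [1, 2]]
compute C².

[[7, 0], [0, 7]]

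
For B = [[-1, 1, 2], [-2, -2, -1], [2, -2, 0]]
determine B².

[[3, -7, -3], [4, 4, -2], [2, 6, 6]]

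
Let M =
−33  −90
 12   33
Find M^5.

[[−2673, −7290], [972, 2673]]

tr M = 0 and det M = −9, so the characteristic polynomial is λ² − (0)λ + (−9) with roots −3 and 3.
Eigenvectors give P = [[−3, −5], [1, 2]] with P⁻¹ = [[−2, −5], [1, 3]], and M = P·diag(−3, 3)·P⁻¹.
Then M^5 = P·diag(−243, 243)·P⁻¹ = [[729, −1215], [−243, 486]] · [[−2, −5], [1, 3]] = [[−2673, −7290], [972, 2673]].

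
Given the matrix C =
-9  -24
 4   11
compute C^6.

tr C = 2 and det C = -3, so the characteristic polynomial is λ² − (2)λ + (-3) with roots 3 and -1.
Eigenvectors give P = [[-2, -3], [1, 1]] with P⁻¹ = [[1, 3], [-1, -2]], and C = P·diag(3, -1)·P⁻¹.
Then C^6 = P·diag(729, 1)·P⁻¹ = [[-1458, -3], [729, 1]] · [[1, 3], [-1, -2]] = [[-1455, -4368], [728, 2185]].

[[-1455, -4368], [728, 2185]]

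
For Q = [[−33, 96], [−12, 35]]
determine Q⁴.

[[−639, 1920], [−240, 721]]

tr Q = 2 and det Q = −3, so the characteristic polynomial is λ² − (2)λ + (−3) with roots −1 and 3.
Eigenvectors give P = [[3, −8], [1, −3]] with P⁻¹ = [[3, −8], [1, −3]], and Q = P·diag(−1, 3)·P⁻¹.
Then Q⁴ = P·diag(1, 81)·P⁻¹ = [[3, −648], [1, −243]] · [[3, −8], [1, −3]] = [[−639, 1920], [−240, 721]].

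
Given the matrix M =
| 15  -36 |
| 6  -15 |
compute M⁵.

[[1215, -2916], [486, -1215]]

tr M = 0 and det M = -9, so the characteristic polynomial is λ² − (0)λ + (-9) with roots 3 and -3.
Eigenvectors give P = [[3, 2], [1, 1]] with P⁻¹ = [[1, -2], [-1, 3]], and M = P·diag(3, -3)·P⁻¹.
Then M⁵ = P·diag(243, -243)·P⁻¹ = [[729, -486], [243, -243]] · [[1, -2], [-1, 3]] = [[1215, -2916], [486, -1215]].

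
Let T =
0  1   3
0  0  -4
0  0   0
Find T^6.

[[0, 0, 0], [0, 0, 0], [0, 0, 0]]

T is strictly triangular, hence nilpotent: T^3 = 0, so T^6 = 0.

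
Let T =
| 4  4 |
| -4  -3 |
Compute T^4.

T^2 = [[0, 4], [-4, -7]]
T^3 = [[-16, -12], [12, 5]]
T^4 = [[-16, -28], [28, 33]]

[[-16, -28], [28, 33]]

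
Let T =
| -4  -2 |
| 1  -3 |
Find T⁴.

T² = [[14, 14], [-7, 7]]
T³ = [[-42, -70], [35, -7]]
T⁴ = [[98, 294], [-147, -49]]

[[98, 294], [-147, -49]]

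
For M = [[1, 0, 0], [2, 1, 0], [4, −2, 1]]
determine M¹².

[[1, 0, 0], [24, 1, 0], [−216, −24, 1]]

M = I + N where N = [[0, 0, 0], [2, 0, 0], [4, −2, 0]] is strictly lower-triangular, so N³ = 0.
(I + N)¹² = I + 12·N + 66·N² = [[1, 0, 0], [24, 1, 0], [−216, −24, 1]].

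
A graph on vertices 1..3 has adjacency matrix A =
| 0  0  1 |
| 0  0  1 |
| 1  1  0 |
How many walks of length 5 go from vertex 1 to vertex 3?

4

The number of length-5 walks from vertex 1 to vertex 3 is entry (1,3) of A^5, where A is the adjacency matrix.
A^2 = [[1, 1, 0], [1, 1, 0], [0, 0, 2]]
A^3 = [[0, 0, 2], [0, 0, 2], [2, 2, 0]]
A^4 = [[2, 2, 0], [2, 2, 0], [0, 0, 4]]
A^5 = [[0, 0, 4], [0, 0, 4], [4, 4, 0]]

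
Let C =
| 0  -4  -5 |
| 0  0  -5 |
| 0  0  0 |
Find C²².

[[0, 0, 0], [0, 0, 0], [0, 0, 0]]

C is strictly triangular, hence nilpotent: C³ = 0, so C²² = 0.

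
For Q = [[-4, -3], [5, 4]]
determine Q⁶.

Q² = I (check: tr Q = 0 and det Q = -1), so Q⁶ = I since 6 is even.

[[1, 0], [0, 1]]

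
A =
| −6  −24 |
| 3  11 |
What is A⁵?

tr A = 5 and det A = 6, so the characteristic polynomial is λ² − (5)λ + (6) with roots 3 and 2.
Eigenvectors give P = [[−8, −3], [3, 1]] with P⁻¹ = [[1, 3], [−3, −8]], and A = P·diag(3, 2)·P⁻¹.
Then A⁵ = P·diag(243, 32)·P⁻¹ = [[−1944, −96], [729, 32]] · [[1, 3], [−3, −8]] = [[−1656, −5064], [633, 1931]].

[[−1656, −5064], [633, 1931]]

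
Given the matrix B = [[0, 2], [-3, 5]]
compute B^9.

[[-37830, 38342], [-57513, 58025]]

tr B = 5 and det B = 6, so the characteristic polynomial is λ² − (5)λ + (6) with roots 3 and 2.
Eigenvectors give P = [[-2, 1], [-3, 1]] with P⁻¹ = [[1, -1], [3, -2]], and B = P·diag(3, 2)·P⁻¹.
Then B^9 = P·diag(19683, 512)·P⁻¹ = [[-39366, 512], [-59049, 512]] · [[1, -1], [3, -2]] = [[-37830, 38342], [-57513, 58025]].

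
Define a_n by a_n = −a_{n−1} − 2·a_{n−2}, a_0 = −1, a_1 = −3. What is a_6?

13

With companion matrix C = [[−1, −2], [1, 0]], [a_n, a_{n−1}]ᵀ = C·[a_{n−1}, a_{n−2}]ᵀ, so [a_6, a_5]ᵀ = C⁵·[a_1, a_0]ᵀ.
C⁵ = [[−5, 2], [−1, −6]], giving [a_6, a_5]ᵀ = [[13], [9]].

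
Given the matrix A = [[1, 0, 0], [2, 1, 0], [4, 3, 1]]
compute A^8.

[[1, 0, 0], [16, 1, 0], [200, 24, 1]]

A = I + N where N = [[0, 0, 0], [2, 0, 0], [4, 3, 0]] is strictly lower-triangular, so N^3 = 0.
(I + N)^8 = I + 8·N + 28·N^2 = [[1, 0, 0], [16, 1, 0], [200, 24, 1]].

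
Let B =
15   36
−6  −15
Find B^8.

[[6561, 0], [0, 6561]]

tr B = 0 and det B = −9, so the characteristic polynomial is λ² − (0)λ + (−9) with roots 3 and −3.
Eigenvectors give P = [[−3, −2], [1, 1]] with P⁻¹ = [[−1, −2], [1, 3]], and B = P·diag(3, −3)·P⁻¹.
Then B^8 = P·diag(6561, 6561)·P⁻¹ = [[−19683, −13122], [6561, 6561]] · [[−1, −2], [1, 3]] = [[6561, 0], [0, 6561]].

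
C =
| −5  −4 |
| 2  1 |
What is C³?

tr C = −4 and det C = 3, so the characteristic polynomial is λ² − (−4)λ + (3) with roots −1 and −3.
Eigenvectors give P = [[1, 2], [−1, −1]] with P⁻¹ = [[−1, −2], [1, 1]], and C = P·diag(−1, −3)·P⁻¹.
Then C³ = P·diag(−1, −27)·P⁻¹ = [[−1, −54], [1, 27]] · [[−1, −2], [1, 1]] = [[−53, −52], [26, 25]].

[[−53, −52], [26, 25]]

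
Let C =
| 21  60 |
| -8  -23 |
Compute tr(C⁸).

6562

tr C = -2 and det C = -3, so the characteristic polynomial is λ² − (-2)λ + (-3) with roots 1 and -3.
Eigenvectors give P = [[3, 5], [-1, -2]] with P⁻¹ = [[2, 5], [-1, -3]], and C = P·diag(1, -3)·P⁻¹.
Then C⁸ = P·diag(1, 6561)·P⁻¹ = [[3, 32805], [-1, -13122]] · [[2, 5], [-1, -3]] = [[-32799, -98400], [13120, 39361]].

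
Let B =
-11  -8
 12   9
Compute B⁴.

[[241, 160], [-240, -159]]

tr B = -2 and det B = -3, so the characteristic polynomial is λ² − (-2)λ + (-3) with roots 1 and -3.
Eigenvectors give P = [[-2, -1], [3, 1]] with P⁻¹ = [[1, 1], [-3, -2]], and B = P·diag(1, -3)·P⁻¹.
Then B⁴ = P·diag(1, 81)·P⁻¹ = [[-2, -81], [3, 81]] · [[1, 1], [-3, -2]] = [[241, 160], [-240, -159]].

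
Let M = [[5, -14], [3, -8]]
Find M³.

[[41, -98], [21, -50]]

tr M = -3 and det M = 2, so the characteristic polynomial is λ² − (-3)λ + (2) with roots -2 and -1.
Eigenvectors give P = [[2, 7], [1, 3]] with P⁻¹ = [[-3, 7], [1, -2]], and M = P·diag(-2, -1)·P⁻¹.
Then M³ = P·diag(-8, -1)·P⁻¹ = [[-16, -7], [-8, -3]] · [[-3, 7], [1, -2]] = [[41, -98], [21, -50]].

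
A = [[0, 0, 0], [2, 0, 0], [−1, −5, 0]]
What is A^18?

A is strictly triangular, hence nilpotent: A^3 = 0, so A^18 = 0.

[[0, 0, 0], [0, 0, 0], [0, 0, 0]]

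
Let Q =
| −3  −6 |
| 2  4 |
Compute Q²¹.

Q² = Q (a projection; rank 1, trace 1), so Q²¹ = Q.

[[−3, −6], [2, 4]]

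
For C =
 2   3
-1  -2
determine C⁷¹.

C² = I (check: tr C = 0 and det C = -1), so C⁷¹ = C since 71 is odd.

[[2, 3], [-1, -2]]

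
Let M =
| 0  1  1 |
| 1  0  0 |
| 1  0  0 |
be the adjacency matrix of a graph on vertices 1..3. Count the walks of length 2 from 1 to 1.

2

The number of length-2 walks from vertex 1 to vertex 1 is entry (1,1) of M², where M is the adjacency matrix.
M² = [[2, 0, 0], [0, 1, 1], [0, 1, 1]]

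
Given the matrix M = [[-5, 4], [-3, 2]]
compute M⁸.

[[1021, -1020], [765, -764]]

tr M = -3 and det M = 2, so the characteristic polynomial is λ² − (-3)λ + (2) with roots -2 and -1.
Eigenvectors give P = [[4, 1], [3, 1]] with P⁻¹ = [[1, -1], [-3, 4]], and M = P·diag(-2, -1)·P⁻¹.
Then M⁸ = P·diag(256, 1)·P⁻¹ = [[1024, 1], [768, 1]] · [[1, -1], [-3, 4]] = [[1021, -1020], [765, -764]].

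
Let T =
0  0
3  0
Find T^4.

T is strictly triangular, hence nilpotent: T^2 = 0, so T^4 = 0.

[[0, 0], [0, 0]]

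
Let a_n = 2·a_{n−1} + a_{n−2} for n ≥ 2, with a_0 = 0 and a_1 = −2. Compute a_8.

With companion matrix B = [[2, 1], [1, 0]], [a_n, a_{n−1}]ᵀ = B·[a_{n−1}, a_{n−2}]ᵀ, so [a_8, a_7]ᵀ = B⁷·[a_1, a_0]ᵀ.
B⁷ = [[408, 169], [169, 70]], giving [a_8, a_7]ᵀ = [[−816], [−338]].

−816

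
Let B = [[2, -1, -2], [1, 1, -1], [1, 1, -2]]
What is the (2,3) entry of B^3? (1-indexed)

B^2 = [[1, -5, 1], [2, -1, -1], [1, -2, 1]]
B^3 = [[-2, -5, 1], [2, -4, -1], [1, -2, -2]]

-1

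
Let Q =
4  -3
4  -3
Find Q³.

Q² = [[4, -3], [4, -3]]
Q³ = [[4, -3], [4, -3]]

[[4, -3], [4, -3]]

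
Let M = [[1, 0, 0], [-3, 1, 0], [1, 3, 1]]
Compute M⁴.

M = I + N where N = [[0, 0, 0], [-3, 0, 0], [1, 3, 0]] is strictly lower-triangular, so N³ = 0.
(I + N)⁴ = I + 4·N + 6·N² = [[1, 0, 0], [-12, 1, 0], [-50, 12, 1]].

[[1, 0, 0], [-12, 1, 0], [-50, 12, 1]]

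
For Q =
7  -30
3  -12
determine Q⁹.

tr Q = -5 and det Q = 6, so the characteristic polynomial is λ² − (-5)λ + (6) with roots -2 and -3.
Eigenvectors give P = [[10, 3], [3, 1]] with P⁻¹ = [[1, -3], [-3, 10]], and Q = P·diag(-2, -3)·P⁻¹.
Then Q⁹ = P·diag(-512, -19683)·P⁻¹ = [[-5120, -59049], [-1536, -19683]] · [[1, -3], [-3, 10]] = [[172027, -575130], [57513, -192222]].

[[172027, -575130], [57513, -192222]]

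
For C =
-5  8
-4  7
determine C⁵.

[[-245, 488], [-244, 487]]

tr C = 2 and det C = -3, so the characteristic polynomial is λ² − (2)λ + (-3) with roots 3 and -1.
Eigenvectors give P = [[1, 2], [1, 1]] with P⁻¹ = [[-1, 2], [1, -1]], and C = P·diag(3, -1)·P⁻¹.
Then C⁵ = P·diag(243, -1)·P⁻¹ = [[243, -2], [243, -1]] · [[-1, 2], [1, -1]] = [[-245, 488], [-244, 487]].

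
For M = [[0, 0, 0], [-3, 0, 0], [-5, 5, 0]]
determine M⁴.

M is strictly triangular, hence nilpotent: M³ = 0, so M⁴ = 0.

[[0, 0, 0], [0, 0, 0], [0, 0, 0]]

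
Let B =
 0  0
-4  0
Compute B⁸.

B is strictly triangular, hence nilpotent: B² = 0, so B⁸ = 0.

[[0, 0], [0, 0]]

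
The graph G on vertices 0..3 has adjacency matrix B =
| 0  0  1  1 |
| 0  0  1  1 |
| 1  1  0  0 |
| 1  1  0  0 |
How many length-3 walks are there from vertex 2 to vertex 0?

The number of length-3 walks from vertex 2 to vertex 0 is entry (2,0) of B^3, where B is the adjacency matrix.
B^2 = [[2, 2, 0, 0], [2, 2, 0, 0], [0, 0, 2, 2], [0, 0, 2, 2]]
B^3 = [[0, 0, 4, 4], [0, 0, 4, 4], [4, 4, 0, 0], [4, 4, 0, 0]]

4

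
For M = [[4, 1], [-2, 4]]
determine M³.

M² = [[14, 8], [-16, 14]]
M³ = [[40, 46], [-92, 40]]

[[40, 46], [-92, 40]]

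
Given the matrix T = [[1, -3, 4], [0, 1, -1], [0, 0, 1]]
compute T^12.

T = I + N where N = [[0, -3, 4], [0, 0, -1], [0, 0, 0]] is strictly upper-triangular, so N^3 = 0.
(I + N)^12 = I + 12·N + 66·N^2 = [[1, -36, 246], [0, 1, -12], [0, 0, 1]].

[[1, -36, 246], [0, 1, -12], [0, 0, 1]]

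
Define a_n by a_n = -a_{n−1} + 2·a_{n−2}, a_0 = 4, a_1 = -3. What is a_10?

2391

With companion matrix C = [[-1, 2], [1, 0]], [a_n, a_{n−1}]ᵀ = C·[a_{n−1}, a_{n−2}]ᵀ, so [a_10, a_9]ᵀ = C⁹·[a_1, a_0]ᵀ.
C⁹ = [[-341, 342], [171, -170]], giving [a_10, a_9]ᵀ = [[2391], [-1193]].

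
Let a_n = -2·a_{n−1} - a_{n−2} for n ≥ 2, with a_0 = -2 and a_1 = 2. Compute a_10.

-2

With companion matrix T = [[-2, -1], [1, 0]], [a_n, a_{n−1}]ᵀ = T·[a_{n−1}, a_{n−2}]ᵀ, so [a_10, a_9]ᵀ = T⁹·[a_1, a_0]ᵀ.
T⁹ = [[-10, -9], [9, 8]], giving [a_10, a_9]ᵀ = [[-2], [2]].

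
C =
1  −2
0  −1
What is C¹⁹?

C² = I (check: tr C = 0 and det C = −1), so C¹⁹ = C since 19 is odd.

[[1, −2], [0, −1]]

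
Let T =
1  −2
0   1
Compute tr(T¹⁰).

2

T = I + N where N = [[0, −2], [0, 0]] is strictly upper-triangular, so N² = 0.
(I + N)¹⁰ = I + 10·N = [[1, −20], [0, 1]].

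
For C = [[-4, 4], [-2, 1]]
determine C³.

[[-8, 20], [-10, 17]]

C² = [[8, -12], [6, -7]]
C³ = [[-8, 20], [-10, 17]]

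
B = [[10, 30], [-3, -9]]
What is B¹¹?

[[10, 30], [-3, -9]]

B² = B (a projection; rank 1, trace 1), so B¹¹ = B.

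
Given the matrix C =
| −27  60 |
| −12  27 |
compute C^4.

tr C = 0 and det C = −9, so the characteristic polynomial is λ² − (0)λ + (−9) with roots 3 and −3.
Eigenvectors give P = [[2, 5], [1, 2]] with P⁻¹ = [[−2, 5], [1, −2]], and C = P·diag(3, −3)·P⁻¹.
Then C^4 = P·diag(81, 81)·P⁻¹ = [[162, 405], [81, 162]] · [[−2, 5], [1, −2]] = [[81, 0], [0, 81]].

[[81, 0], [0, 81]]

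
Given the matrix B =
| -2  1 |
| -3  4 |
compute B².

[[1, 2], [-6, 13]]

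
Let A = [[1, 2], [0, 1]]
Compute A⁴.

A = I + N where N = [[0, 2], [0, 0]] is strictly upper-triangular, so N² = 0.
(I + N)⁴ = I + 4·N = [[1, 8], [0, 1]].

[[1, 8], [0, 1]]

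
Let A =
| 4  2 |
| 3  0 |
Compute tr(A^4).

A^2 = [[22, 8], [12, 6]]
A^3 = [[112, 44], [66, 24]]
A^4 = [[580, 224], [336, 132]]

712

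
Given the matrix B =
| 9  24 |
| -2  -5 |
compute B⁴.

tr B = 4 and det B = 3, so the characteristic polynomial is λ² − (4)λ + (3) with roots 1 and 3.
Eigenvectors give P = [[-3, -4], [1, 1]] with P⁻¹ = [[1, 4], [-1, -3]], and B = P·diag(1, 3)·P⁻¹.
Then B⁴ = P·diag(1, 81)·P⁻¹ = [[-3, -324], [1, 81]] · [[1, 4], [-1, -3]] = [[321, 960], [-80, -239]].

[[321, 960], [-80, -239]]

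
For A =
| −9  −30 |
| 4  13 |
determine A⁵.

[[−1209, −3630], [484, 1453]]

tr A = 4 and det A = 3, so the characteristic polynomial is λ² − (4)λ + (3) with roots 3 and 1.
Eigenvectors give P = [[−5, −3], [2, 1]] with P⁻¹ = [[1, 3], [−2, −5]], and A = P·diag(3, 1)·P⁻¹.
Then A⁵ = P·diag(243, 1)·P⁻¹ = [[−1215, −3], [486, 1]] · [[1, 3], [−2, −5]] = [[−1209, −3630], [484, 1453]].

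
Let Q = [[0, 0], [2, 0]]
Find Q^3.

[[0, 0], [0, 0]]

Q is strictly triangular, hence nilpotent: Q^2 = 0, so Q^3 = 0.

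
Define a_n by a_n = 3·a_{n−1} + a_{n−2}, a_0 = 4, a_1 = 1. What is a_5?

241

With companion matrix T = [[3, 1], [1, 0]], [a_n, a_{n−1}]ᵀ = T·[a_{n−1}, a_{n−2}]ᵀ, so [a_5, a_4]ᵀ = T⁴·[a_1, a_0]ᵀ.
T⁴ = [[109, 33], [33, 10]], giving [a_5, a_4]ᵀ = [[241], [73]].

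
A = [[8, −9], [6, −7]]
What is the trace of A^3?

tr A = 1 and det A = −2, so the characteristic polynomial is λ² − (1)λ + (−2) with roots −1 and 2.
Eigenvectors give P = [[1, 3], [1, 2]] with P⁻¹ = [[−2, 3], [1, −1]], and A = P·diag(−1, 2)·P⁻¹.
Then A^3 = P·diag(−1, 8)·P⁻¹ = [[−1, 24], [−1, 16]] · [[−2, 3], [1, −1]] = [[26, −27], [18, −19]].

7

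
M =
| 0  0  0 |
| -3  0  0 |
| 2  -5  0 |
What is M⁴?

[[0, 0, 0], [0, 0, 0], [0, 0, 0]]

M is strictly triangular, hence nilpotent: M³ = 0, so M⁴ = 0.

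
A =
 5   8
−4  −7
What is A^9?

[[19685, 39368], [−19684, −39367]]

tr A = −2 and det A = −3, so the characteristic polynomial is λ² − (−2)λ + (−3) with roots −3 and 1.
Eigenvectors give P = [[−1, 2], [1, −1]] with P⁻¹ = [[1, 2], [1, 1]], and A = P·diag(−3, 1)·P⁻¹.
Then A^9 = P·diag(−19683, 1)·P⁻¹ = [[19683, 2], [−19683, −1]] · [[1, 2], [1, 1]] = [[19685, 39368], [−19684, −39367]].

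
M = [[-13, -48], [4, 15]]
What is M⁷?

[[-6565, -26256], [2188, 8751]]

tr M = 2 and det M = -3, so the characteristic polynomial is λ² − (2)λ + (-3) with roots 3 and -1.
Eigenvectors give P = [[-3, 4], [1, -1]] with P⁻¹ = [[1, 4], [1, 3]], and M = P·diag(3, -1)·P⁻¹.
Then M⁷ = P·diag(2187, -1)·P⁻¹ = [[-6561, -4], [2187, 1]] · [[1, 4], [1, 3]] = [[-6565, -26256], [2188, 8751]].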